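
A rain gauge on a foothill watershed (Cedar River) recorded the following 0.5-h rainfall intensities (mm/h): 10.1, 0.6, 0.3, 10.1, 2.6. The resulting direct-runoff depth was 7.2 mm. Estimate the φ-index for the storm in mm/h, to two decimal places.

Only the 2 blocks with intensity above φ contribute runoff: 10.1, 10.1 mm/h.
Σ(I−φ)·Δt = d  ⇒  (10.1+10.1 − 2φ)·0.5 = 7.2
φ = (20.20 − 7.2/0.5) / 2 = 2.90 mm/h.

φ ≈ 2.90 mm/h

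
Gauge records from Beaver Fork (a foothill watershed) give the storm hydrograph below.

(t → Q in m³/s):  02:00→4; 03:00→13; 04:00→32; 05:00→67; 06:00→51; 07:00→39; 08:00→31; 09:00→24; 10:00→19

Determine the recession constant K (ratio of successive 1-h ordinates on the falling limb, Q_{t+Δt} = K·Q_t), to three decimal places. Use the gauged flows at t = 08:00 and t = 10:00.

Using the recession-limb readings at t = 08:00 and t = 10:00: Q falls from 31 to 19 m³/s over 2 intervals.
K = (Q₂/Q₁)^(1/2) = (19/31)^(1/2) = 0.783.

K ≈ 0.783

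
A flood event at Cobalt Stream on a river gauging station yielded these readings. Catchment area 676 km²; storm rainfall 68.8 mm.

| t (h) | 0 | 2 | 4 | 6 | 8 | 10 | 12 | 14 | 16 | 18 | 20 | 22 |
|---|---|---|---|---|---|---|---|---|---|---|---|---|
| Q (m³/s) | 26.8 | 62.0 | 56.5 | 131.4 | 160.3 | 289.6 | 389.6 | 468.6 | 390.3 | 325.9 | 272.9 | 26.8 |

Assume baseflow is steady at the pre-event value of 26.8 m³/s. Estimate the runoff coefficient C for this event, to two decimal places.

ΣQ_DR = 2279 m³/s; V = ΣQ_DR·Δt = 1.641 × 10^7 m³.
Runoff depth d = V / A = 24.27 mm.
C = d / P = 24.27 / 68.8 = 0.35.

C ≈ 0.35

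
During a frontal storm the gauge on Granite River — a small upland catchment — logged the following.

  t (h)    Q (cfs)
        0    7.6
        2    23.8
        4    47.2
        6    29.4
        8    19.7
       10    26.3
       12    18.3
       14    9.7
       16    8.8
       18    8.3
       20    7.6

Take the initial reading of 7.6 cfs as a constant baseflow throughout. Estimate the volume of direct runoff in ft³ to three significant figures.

Direct-runoff ordinates (Q − Q_b): 0.0, 16.2, 39.6, 21.8, 12.1, 18.7, 10.7, 2.1, 1.2, 0.7, 0.0 cfs.
ΣQ_DR = 123.1 cfs.
With Δt = 2 h = 7200 s, V = ΣQ_DR · Δt = 123.1 × 7200 = 8.86 × 10^5 ft³.

V ≈ 8.86 × 10^5 ft³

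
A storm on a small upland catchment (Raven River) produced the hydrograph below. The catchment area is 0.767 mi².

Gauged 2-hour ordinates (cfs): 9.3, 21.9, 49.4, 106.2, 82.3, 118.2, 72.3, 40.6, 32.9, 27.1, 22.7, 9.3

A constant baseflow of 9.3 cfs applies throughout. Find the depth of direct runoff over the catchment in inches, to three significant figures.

Direct runoff: 0.0, 12.6, 40.1, 96.9, 73.0, 108.9, 63.0, 31.3, 23.6, 17.8, 13.4, 0.0 cfs; ΣQ_DR = 480.6 cfs.
V = ΣQ_DR · Δt = 480.6 × 7200 s = 3.460 × 10^6 ft³.
Over A = 0.767 mi², depth = V / A = 1.94 in.

d ≈ 1.94 in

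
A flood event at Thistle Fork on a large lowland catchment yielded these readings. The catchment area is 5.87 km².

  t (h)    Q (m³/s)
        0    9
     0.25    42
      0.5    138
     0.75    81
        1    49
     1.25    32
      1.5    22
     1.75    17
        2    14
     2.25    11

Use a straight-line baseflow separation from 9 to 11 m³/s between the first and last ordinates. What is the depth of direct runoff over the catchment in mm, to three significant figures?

d ≈ 48.3 mm

Direct runoff: 0.00, 32.78, 128.56, 71.33, 39.11, 21.89, 11.67, 6.44, 3.22, 0.00 m³/s; ΣQ_DR = 315.0 m³/s.
V = ΣQ_DR · Δt = 315.0 × 900 s = 2.835 × 10^5 m³.
Over A = 5.87 km², depth = V / A = 48.3 mm.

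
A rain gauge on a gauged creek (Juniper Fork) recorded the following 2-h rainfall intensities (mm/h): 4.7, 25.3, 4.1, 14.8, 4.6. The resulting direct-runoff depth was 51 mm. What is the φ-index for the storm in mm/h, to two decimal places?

Only the 2 blocks with intensity above φ contribute runoff: 25.3, 14.8 mm/h.
Σ(I−φ)·Δt = d  ⇒  (25.3+14.8 − 2φ)·2 = 51
φ = (40.10 − 51/2) / 2 = 7.30 mm/h.

φ ≈ 7.30 mm/h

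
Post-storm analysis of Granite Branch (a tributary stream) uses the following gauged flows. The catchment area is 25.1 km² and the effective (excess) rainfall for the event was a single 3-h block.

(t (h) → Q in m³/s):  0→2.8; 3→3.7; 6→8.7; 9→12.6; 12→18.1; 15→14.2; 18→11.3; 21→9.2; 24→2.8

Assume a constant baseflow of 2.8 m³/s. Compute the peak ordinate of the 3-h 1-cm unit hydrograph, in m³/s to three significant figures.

U_p ≈ 6.11 m³/s

Direct runoff: 0.0, 0.9, 5.9, 9.8, 15.3, 11.4, 8.5, 6.4, 0.0 m³/s; ΣQ_DR = 58.20 m³/s, peak = 15.3 m³/s.
Runoff depth d = ΣQ_DR·Δt / A = 58.20 × 10800 / (25.1 km²) = 25.04 mm.
The 1-cm UH is the DRH scaled by (10 mm)/d, so U_p = 15.3 × 10/25.04 = 6.11 m³/s.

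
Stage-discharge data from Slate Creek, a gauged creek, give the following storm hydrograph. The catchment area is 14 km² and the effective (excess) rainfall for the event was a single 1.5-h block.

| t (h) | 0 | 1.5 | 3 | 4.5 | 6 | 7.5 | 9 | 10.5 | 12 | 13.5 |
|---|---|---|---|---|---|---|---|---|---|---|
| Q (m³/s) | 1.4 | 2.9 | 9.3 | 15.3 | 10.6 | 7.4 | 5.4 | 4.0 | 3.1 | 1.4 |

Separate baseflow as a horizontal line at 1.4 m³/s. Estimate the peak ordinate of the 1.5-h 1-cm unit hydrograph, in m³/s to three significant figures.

U_p ≈ 7.70 m³/s

Direct runoff: 0.0, 1.5, 7.9, 13.9, 9.2, 6.0, 4.0, 2.6, 1.7, 0.0 m³/s; ΣQ_DR = 46.80 m³/s, peak = 13.9 m³/s.
Runoff depth d = ΣQ_DR·Δt / A = 46.80 × 5400 / (14 km²) = 18.05 mm.
The 1-cm UH is the DRH scaled by (10 mm)/d, so U_p = 13.9 × 10/18.05 = 7.70 m³/s.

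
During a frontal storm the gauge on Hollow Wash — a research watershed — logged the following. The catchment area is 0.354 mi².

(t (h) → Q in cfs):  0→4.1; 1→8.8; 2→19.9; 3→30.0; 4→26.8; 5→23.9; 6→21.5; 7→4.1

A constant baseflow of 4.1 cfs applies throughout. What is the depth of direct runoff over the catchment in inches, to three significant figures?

d ≈ 0.465 in

Direct runoff: 0.0, 4.7, 15.8, 25.9, 22.7, 19.8, 17.4, 0.0 cfs; ΣQ_DR = 106.3 cfs.
V = ΣQ_DR · Δt = 106.3 × 3600 s = 3.827 × 10^5 ft³.
Over A = 0.354 mi², depth = V / A = 0.465 in.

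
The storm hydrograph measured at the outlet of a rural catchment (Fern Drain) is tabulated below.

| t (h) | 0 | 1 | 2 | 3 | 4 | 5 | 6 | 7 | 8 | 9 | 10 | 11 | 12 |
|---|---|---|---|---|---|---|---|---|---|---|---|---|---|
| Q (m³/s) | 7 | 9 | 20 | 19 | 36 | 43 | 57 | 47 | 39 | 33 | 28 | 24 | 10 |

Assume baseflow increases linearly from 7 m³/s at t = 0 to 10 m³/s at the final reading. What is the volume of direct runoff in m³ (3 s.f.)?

Direct-runoff ordinates (Q − Q_b): 0.00, 1.75, 12.50, 11.25, 28.00, 34.75, 48.50, 38.25, 30.00, 23.75, 18.50, 14.25, 0.00 m³/s.
ΣQ_DR = 261.5 m³/s.
With Δt = 1 h = 3600 s, V = ΣQ_DR · Δt = 261.5 × 3600 = 9.41 × 10^5 m³.

V ≈ 9.41 × 10^5 m³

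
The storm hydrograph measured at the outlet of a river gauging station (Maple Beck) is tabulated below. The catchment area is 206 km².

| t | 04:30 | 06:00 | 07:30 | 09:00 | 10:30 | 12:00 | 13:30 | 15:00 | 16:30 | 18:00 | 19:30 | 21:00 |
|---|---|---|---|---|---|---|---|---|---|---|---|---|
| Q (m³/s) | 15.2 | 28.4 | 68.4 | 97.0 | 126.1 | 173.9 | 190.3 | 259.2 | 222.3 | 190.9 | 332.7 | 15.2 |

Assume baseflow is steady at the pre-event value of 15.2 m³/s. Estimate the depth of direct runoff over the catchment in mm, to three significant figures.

d ≈ 40.3 mm

Direct runoff: 0.0, 13.2, 53.2, 81.8, 110.9, 158.7, 175.1, 244.0, 207.1, 175.7, 317.5, 0.0 m³/s; ΣQ_DR = 1537 m³/s.
V = ΣQ_DR · Δt = 1537 × 5400 s = 8.301 × 10^6 m³.
Over A = 206 km², depth = V / A = 40.3 mm.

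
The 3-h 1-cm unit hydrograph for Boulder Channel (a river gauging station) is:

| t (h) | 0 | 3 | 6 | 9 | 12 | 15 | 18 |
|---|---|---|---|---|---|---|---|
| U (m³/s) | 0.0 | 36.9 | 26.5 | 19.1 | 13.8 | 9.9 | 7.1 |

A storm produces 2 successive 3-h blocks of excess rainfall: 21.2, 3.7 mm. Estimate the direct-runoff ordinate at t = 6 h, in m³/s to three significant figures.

By discrete convolution, Q_j = Σ (P_i / 10 mm) · U_{j−i}.
At t = 6 h (j=2): Q = (21.2/10)·26.5 + (3.7/10)·36.9 = 69.8 m³/s.

Q ≈ 69.8 m³/s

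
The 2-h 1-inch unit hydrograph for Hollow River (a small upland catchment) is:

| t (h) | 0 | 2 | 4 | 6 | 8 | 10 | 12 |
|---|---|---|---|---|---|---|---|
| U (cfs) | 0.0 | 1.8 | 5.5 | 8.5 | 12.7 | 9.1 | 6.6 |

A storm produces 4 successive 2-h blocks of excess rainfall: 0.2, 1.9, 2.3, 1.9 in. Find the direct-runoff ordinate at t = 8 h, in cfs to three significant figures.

Q ≈ 34.8 cfs

By discrete convolution, Q_j = Σ (P_i / 1 in) · U_{j−i}.
At t = 8 h (j=4): Q = (0.2/1)·12.7 + (1.9/1)·8.5 + (2.3/1)·5.5 + (1.9/1)·1.8 = 34.8 cfs.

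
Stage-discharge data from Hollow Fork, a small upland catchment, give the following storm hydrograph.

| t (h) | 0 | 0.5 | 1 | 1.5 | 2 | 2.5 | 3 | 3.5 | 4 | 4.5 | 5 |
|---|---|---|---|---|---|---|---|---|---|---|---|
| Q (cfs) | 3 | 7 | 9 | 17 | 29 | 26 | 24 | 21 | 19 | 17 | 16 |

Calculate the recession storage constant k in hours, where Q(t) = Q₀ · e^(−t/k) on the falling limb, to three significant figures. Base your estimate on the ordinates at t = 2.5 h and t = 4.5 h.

On the falling limb, Q drops from 26 to 17 cfs between t = 2.5 h and t = 4.5 h (Δt = 2 h).
k = −Δt / ln(Q₂/Q₁) = −2 / ln(17/26) = 4.71 h.

k ≈ 4.71 h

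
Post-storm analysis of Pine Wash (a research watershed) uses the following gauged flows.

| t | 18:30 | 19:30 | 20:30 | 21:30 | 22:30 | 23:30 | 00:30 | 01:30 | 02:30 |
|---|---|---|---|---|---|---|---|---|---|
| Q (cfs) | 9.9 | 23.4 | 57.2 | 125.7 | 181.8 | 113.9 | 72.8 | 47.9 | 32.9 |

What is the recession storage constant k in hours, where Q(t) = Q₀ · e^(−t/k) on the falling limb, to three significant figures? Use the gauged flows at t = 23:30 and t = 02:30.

On the falling limb, Q drops from 113.9 to 32.9 cfs between t = 23:30 and t = 02:30 (Δt = 3 h).
k = −Δt / ln(Q₂/Q₁) = −3 / ln(32.9/113.9) = 2.42 h.

k ≈ 2.42 h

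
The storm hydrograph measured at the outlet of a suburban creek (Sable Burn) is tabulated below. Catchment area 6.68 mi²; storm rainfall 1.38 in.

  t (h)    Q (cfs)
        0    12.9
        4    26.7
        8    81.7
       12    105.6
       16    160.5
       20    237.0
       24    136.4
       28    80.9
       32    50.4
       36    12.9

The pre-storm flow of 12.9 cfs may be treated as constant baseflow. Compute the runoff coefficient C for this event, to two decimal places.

C ≈ 0.52

ΣQ_DR = 776.0 cfs; V = ΣQ_DR·Δt = 1.117 × 10^7 ft³.
Runoff depth d = V / A = 0.7200 in.
C = d / P = 0.7200 / 1.38 = 0.52.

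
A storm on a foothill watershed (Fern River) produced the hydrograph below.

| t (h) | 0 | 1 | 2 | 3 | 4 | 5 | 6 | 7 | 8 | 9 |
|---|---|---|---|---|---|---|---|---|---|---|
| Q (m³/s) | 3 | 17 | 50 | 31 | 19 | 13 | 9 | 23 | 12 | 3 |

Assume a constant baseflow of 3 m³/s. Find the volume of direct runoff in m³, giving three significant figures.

V ≈ 5.40 × 10^5 m³

Direct-runoff ordinates (Q − Q_b): 0.0, 14.0, 47.0, 28.0, 16.0, 10.0, 6.0, 20.0, 9.0, 0.0 m³/s.
ΣQ_DR = 150.0 m³/s.
With Δt = 1 h = 3600 s, V = ΣQ_DR · Δt = 150.0 × 3600 = 5.40 × 10^5 m³.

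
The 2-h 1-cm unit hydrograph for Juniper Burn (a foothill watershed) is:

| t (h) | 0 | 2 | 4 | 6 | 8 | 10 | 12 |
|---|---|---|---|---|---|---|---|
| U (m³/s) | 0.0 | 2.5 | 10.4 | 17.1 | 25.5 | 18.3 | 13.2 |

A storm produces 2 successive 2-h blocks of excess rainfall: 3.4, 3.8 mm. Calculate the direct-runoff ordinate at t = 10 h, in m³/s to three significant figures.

By discrete convolution, Q_j = Σ (P_i / 10 mm) · U_{j−i}.
At t = 10 h (j=5): Q = (3.4/10)·18.3 + (3.8/10)·25.5 = 15.9 m³/s.

Q ≈ 15.9 m³/s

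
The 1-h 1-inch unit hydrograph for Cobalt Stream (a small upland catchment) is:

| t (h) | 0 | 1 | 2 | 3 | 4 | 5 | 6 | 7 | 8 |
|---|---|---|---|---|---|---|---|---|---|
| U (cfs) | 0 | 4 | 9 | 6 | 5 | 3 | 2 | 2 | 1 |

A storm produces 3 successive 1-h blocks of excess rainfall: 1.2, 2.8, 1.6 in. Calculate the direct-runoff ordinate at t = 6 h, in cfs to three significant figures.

Q ≈ 18.8 cfs

By discrete convolution, Q_j = Σ (P_i / 1 in) · U_{j−i}.
At t = 6 h (j=6): Q = (1.2/1)·2 + (2.8/1)·3 + (1.6/1)·5 = 18.8 cfs.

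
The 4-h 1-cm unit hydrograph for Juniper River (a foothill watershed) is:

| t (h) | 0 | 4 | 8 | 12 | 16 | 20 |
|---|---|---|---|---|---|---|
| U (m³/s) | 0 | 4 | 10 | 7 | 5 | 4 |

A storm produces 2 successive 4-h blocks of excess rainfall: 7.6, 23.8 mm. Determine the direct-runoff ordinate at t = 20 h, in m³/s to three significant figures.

Q ≈ 14.9 m³/s

By discrete convolution, Q_j = Σ (P_i / 10 mm) · U_{j−i}.
At t = 20 h (j=5): Q = (7.6/10)·4 + (23.8/10)·5 = 14.9 m³/s.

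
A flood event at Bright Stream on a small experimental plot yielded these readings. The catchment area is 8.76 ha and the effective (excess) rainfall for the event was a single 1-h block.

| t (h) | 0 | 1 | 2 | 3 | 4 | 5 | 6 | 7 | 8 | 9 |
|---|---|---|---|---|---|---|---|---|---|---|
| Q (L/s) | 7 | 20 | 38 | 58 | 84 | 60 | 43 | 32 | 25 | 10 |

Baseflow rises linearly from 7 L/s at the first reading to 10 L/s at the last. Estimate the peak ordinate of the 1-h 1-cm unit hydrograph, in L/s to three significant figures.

Direct runoff: 0.00, 12.67, 30.33, 50.00, 75.67, 51.33, 34.00, 22.67, 15.33, 0.00 L/s; ΣQ_DR = 292.0 L/s, peak = 75.67 L/s.
Runoff depth d = ΣQ_DR·Δt / A = 292.0 × 3600 / (8.76 ha) = 12.00 mm.
The 1-cm UH is the DRH scaled by (10 mm)/d, so U_p = 75.67 × 10/12.00 = 63.1 L/s.

U_p ≈ 63.1 L/s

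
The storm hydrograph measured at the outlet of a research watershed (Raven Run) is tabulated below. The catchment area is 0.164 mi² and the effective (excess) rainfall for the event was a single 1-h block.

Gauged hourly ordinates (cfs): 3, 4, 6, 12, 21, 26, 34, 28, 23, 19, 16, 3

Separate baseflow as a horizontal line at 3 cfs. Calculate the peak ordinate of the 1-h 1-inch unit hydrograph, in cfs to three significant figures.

Direct runoff: 0.0, 1.0, 3.0, 9.0, 18.0, 23.0, 31.0, 25.0, 20.0, 16.0, 13.0, 0.0 cfs; ΣQ_DR = 159.0 cfs, peak = 31.0 cfs.
Runoff depth d = ΣQ_DR·Δt / A = 159.0 × 3600 / (0.164 mi²) = 1.502 in.
The 1-inch UH is the DRH scaled by (1 in)/d, so U_p = 31.0 × 1/1.502 = 20.6 cfs.

U_p ≈ 20.6 cfs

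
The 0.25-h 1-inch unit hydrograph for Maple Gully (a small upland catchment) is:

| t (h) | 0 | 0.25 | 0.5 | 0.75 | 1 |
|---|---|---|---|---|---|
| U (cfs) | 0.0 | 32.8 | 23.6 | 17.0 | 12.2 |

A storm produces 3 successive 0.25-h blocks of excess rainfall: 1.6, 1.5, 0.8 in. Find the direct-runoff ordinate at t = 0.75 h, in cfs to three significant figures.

Q ≈ 88.8 cfs

By discrete convolution, Q_j = Σ (P_i / 1 in) · U_{j−i}.
At t = 0.75 h (j=3): Q = (1.6/1)·17.0 + (1.5/1)·23.6 + (0.8/1)·32.8 = 88.8 cfs.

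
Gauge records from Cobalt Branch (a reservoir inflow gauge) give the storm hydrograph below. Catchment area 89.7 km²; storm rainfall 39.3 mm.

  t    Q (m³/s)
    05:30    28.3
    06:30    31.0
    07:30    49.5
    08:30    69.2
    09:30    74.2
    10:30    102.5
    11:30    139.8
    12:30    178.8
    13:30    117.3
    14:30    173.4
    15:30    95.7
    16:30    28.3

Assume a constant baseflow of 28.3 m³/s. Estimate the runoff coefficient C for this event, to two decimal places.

C ≈ 0.76

ΣQ_DR = 748.4 m³/s; V = ΣQ_DR·Δt = 2.694 × 10^6 m³.
Runoff depth d = V / A = 30.04 mm.
C = d / P = 30.04 / 39.3 = 0.76.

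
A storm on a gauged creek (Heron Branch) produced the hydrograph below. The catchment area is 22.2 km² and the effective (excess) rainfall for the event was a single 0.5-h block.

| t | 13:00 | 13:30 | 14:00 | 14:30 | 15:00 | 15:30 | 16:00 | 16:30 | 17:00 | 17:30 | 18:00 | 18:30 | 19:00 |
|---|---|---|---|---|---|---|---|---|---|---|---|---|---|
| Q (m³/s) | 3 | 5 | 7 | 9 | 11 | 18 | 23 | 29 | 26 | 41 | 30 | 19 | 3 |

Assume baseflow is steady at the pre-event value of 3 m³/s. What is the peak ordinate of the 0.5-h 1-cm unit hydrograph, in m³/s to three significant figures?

Direct runoff: 0.0, 2.0, 4.0, 6.0, 8.0, 15.0, 20.0, 26.0, 23.0, 38.0, 27.0, 16.0, 0.0 m³/s; ΣQ_DR = 185.0 m³/s, peak = 38.0 m³/s.
Runoff depth d = ΣQ_DR·Δt / A = 185.0 × 1800 / (22.2 km²) = 15.00 mm.
The 1-cm UH is the DRH scaled by (10 mm)/d, so U_p = 38.0 × 10/15.00 = 25.3 m³/s.

U_p ≈ 25.3 m³/s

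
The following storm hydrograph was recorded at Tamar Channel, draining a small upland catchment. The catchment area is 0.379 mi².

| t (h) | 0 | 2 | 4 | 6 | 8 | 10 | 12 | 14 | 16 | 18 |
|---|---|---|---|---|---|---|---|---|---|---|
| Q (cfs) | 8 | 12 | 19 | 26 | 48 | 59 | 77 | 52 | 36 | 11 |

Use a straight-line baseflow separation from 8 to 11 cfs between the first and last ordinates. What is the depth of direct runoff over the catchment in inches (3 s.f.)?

d ≈ 2.07 in

Direct runoff: 0.00, 3.67, 10.33, 17.00, 38.67, 49.33, 67.00, 41.67, 25.33, 0.00 cfs; ΣQ_DR = 253.0 cfs.
V = ΣQ_DR · Δt = 253.0 × 7200 s = 1.822 × 10^6 ft³.
Over A = 0.379 mi², depth = V / A = 2.07 in.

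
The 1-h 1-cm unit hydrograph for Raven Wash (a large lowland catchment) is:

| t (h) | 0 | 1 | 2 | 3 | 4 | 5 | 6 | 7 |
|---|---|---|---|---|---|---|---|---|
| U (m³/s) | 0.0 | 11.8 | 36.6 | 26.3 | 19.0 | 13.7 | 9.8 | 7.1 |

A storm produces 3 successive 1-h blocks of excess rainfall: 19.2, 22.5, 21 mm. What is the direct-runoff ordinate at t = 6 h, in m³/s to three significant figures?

Q ≈ 89.5 m³/s

By discrete convolution, Q_j = Σ (P_i / 10 mm) · U_{j−i}.
At t = 6 h (j=6): Q = (19.2/10)·9.8 + (22.5/10)·13.7 + (21/10)·19.0 = 89.5 m³/s.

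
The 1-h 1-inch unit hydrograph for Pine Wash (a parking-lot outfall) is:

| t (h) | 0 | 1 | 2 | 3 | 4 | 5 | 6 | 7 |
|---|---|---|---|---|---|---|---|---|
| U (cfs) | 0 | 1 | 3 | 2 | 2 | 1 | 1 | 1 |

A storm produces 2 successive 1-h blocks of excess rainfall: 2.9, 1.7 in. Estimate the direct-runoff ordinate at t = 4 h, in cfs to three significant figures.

By discrete convolution, Q_j = Σ (P_i / 1 in) · U_{j−i}.
At t = 4 h (j=4): Q = (2.9/1)·2 + (1.7/1)·2 = 9.20 cfs.

Q ≈ 9.20 cfs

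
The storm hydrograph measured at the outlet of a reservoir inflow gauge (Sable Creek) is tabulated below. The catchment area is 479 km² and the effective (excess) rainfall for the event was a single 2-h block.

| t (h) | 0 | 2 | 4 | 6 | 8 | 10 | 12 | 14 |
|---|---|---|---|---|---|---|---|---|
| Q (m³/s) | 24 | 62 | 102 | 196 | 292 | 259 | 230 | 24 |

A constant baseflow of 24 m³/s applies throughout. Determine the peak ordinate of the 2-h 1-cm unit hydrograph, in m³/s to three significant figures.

Direct runoff: 0.0, 38.0, 78.0, 172.0, 268.0, 235.0, 206.0, 0.0 m³/s; ΣQ_DR = 997.0 m³/s, peak = 268.0 m³/s.
Runoff depth d = ΣQ_DR·Δt / A = 997.0 × 7200 / (479 km²) = 14.99 mm.
The 1-cm UH is the DRH scaled by (10 mm)/d, so U_p = 268.0 × 10/14.99 = 179 m³/s.

U_p ≈ 179 m³/s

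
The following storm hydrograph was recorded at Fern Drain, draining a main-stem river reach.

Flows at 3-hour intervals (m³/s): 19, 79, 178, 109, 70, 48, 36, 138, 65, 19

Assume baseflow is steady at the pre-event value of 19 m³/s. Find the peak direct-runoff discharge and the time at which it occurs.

Q_p = 159.0 m³/s at t = 6 h

Subtracting baseflow gives direct-runoff ordinates: 0.0, 60.0, 159.0, 90.0, 51.0, 29.0, 17.0, 119.0, 46.0, 0.0 m³/s.
The maximum is 159.0 m³/s, occurring at the reading for t = 6 h.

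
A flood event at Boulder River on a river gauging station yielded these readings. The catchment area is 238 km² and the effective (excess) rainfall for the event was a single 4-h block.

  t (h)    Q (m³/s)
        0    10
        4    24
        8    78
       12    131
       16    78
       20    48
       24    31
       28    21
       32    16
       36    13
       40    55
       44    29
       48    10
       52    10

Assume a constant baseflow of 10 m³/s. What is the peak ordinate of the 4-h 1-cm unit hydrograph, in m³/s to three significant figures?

Direct runoff: 0.0, 14.0, 68.0, 121.0, 68.0, 38.0, 21.0, 11.0, 6.0, 3.0, 45.0, 19.0, 0.0, 0.0 m³/s; ΣQ_DR = 414.0 m³/s, peak = 121.0 m³/s.
Runoff depth d = ΣQ_DR·Δt / A = 414.0 × 14400 / (238 km²) = 25.05 mm.
The 1-cm UH is the DRH scaled by (10 mm)/d, so U_p = 121.0 × 10/25.05 = 48.3 m³/s.

U_p ≈ 48.3 m³/s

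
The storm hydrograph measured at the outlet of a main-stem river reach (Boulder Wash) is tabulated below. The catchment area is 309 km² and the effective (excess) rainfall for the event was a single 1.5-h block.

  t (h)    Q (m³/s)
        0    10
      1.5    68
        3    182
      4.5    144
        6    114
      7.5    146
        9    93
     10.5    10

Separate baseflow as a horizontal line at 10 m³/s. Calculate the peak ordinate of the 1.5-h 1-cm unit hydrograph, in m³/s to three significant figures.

U_p ≈ 143 m³/s

Direct runoff: 0.0, 58.0, 172.0, 134.0, 104.0, 136.0, 83.0, 0.0 m³/s; ΣQ_DR = 687.0 m³/s, peak = 172.0 m³/s.
Runoff depth d = ΣQ_DR·Δt / A = 687.0 × 5400 / (309 km²) = 12.01 mm.
The 1-cm UH is the DRH scaled by (10 mm)/d, so U_p = 172.0 × 10/12.01 = 143 m³/s.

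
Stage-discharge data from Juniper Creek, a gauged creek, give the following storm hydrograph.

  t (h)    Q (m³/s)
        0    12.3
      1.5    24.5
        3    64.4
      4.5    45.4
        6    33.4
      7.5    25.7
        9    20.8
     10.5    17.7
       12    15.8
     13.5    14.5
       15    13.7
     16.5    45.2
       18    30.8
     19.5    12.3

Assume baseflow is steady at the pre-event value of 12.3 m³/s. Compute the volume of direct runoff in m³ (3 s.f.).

Direct-runoff ordinates (Q − Q_b): 0.0, 12.2, 52.1, 33.1, 21.1, 13.4, 8.5, 5.4, 3.5, 2.2, 1.4, 32.9, 18.5, 0.0 m³/s.
ΣQ_DR = 204.3 m³/s.
With Δt = 1.5 h = 5400 s, V = ΣQ_DR · Δt = 204.3 × 5400 = 1.10 × 10^6 m³.

V ≈ 1.10 × 10^6 m³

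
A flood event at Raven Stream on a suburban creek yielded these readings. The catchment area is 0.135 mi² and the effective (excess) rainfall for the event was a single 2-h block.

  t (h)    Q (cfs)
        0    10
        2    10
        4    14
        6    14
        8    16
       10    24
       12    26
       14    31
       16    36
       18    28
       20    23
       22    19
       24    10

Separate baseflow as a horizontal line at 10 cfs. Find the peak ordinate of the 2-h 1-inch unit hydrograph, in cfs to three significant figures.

U_p ≈ 8.65 cfs

Direct runoff: 0.0, 0.0, 4.0, 4.0, 6.0, 14.0, 16.0, 21.0, 26.0, 18.0, 13.0, 9.0, 0.0 cfs; ΣQ_DR = 131.0 cfs, peak = 26.0 cfs.
Runoff depth d = ΣQ_DR·Δt / A = 131.0 × 7200 / (0.135 mi²) = 3.007 in.
The 1-inch UH is the DRH scaled by (1 in)/d, so U_p = 26.0 × 1/3.007 = 8.65 cfs.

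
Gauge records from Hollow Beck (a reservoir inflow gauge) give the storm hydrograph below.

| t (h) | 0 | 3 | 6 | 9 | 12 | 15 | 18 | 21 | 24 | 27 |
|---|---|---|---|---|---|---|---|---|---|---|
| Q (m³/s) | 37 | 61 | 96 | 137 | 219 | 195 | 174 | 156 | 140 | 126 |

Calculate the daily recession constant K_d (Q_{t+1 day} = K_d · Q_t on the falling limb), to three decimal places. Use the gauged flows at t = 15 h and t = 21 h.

K_d ≈ 0.410

Between t = 15 h and t = 21 h the flow falls from 195 to 156 m³/s over 2×3 h = 6 h.
Per-interval ratio K = (156/195)^(1/2) = 0.8944; K_d = K^(24/3) = 0.410.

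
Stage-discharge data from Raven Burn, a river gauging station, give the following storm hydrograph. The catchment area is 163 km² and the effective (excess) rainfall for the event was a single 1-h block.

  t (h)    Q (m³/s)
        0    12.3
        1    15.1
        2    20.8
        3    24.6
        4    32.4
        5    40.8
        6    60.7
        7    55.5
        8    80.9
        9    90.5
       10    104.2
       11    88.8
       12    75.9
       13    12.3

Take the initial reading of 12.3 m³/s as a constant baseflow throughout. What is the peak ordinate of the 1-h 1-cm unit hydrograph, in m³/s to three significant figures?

U_p ≈ 76.7 m³/s

Direct runoff: 0.0, 2.8, 8.5, 12.3, 20.1, 28.5, 48.4, 43.2, 68.6, 78.2, 91.9, 76.5, 63.6, 0.0 m³/s; ΣQ_DR = 542.6 m³/s, peak = 91.9 m³/s.
Runoff depth d = ΣQ_DR·Δt / A = 542.6 × 3600 / (163 km²) = 11.98 mm.
The 1-cm UH is the DRH scaled by (10 mm)/d, so U_p = 91.9 × 10/11.98 = 76.7 m³/s.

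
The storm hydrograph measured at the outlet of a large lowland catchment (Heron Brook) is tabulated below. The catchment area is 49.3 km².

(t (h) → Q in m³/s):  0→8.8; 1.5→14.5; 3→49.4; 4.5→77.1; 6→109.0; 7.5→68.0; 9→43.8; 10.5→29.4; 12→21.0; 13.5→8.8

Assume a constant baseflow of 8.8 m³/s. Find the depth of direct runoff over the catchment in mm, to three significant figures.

Direct runoff: 0.0, 5.7, 40.6, 68.3, 100.2, 59.2, 35.0, 20.6, 12.2, 0.0 m³/s; ΣQ_DR = 341.8 m³/s.
V = ΣQ_DR · Δt = 341.8 × 5400 s = 1.846 × 10^6 m³.
Over A = 49.3 km², depth = V / A = 37.4 mm.

d ≈ 37.4 mm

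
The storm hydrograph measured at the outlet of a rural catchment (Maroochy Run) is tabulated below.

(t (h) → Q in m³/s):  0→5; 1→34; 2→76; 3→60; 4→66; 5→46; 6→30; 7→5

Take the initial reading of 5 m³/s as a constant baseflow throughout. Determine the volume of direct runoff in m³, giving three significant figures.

V ≈ 1.02 × 10^6 m³

Direct-runoff ordinates (Q − Q_b): 0.0, 29.0, 71.0, 55.0, 61.0, 41.0, 25.0, 0.0 m³/s.
ΣQ_DR = 282.0 m³/s.
With Δt = 1 h = 3600 s, V = ΣQ_DR · Δt = 282.0 × 3600 = 1.02 × 10^6 m³.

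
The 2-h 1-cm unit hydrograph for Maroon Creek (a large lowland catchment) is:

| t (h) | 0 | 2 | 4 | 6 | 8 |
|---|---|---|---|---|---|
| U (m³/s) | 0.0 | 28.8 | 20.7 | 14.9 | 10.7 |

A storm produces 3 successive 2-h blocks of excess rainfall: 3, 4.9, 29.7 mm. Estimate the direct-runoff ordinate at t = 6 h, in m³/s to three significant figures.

By discrete convolution, Q_j = Σ (P_i / 10 mm) · U_{j−i}.
At t = 6 h (j=3): Q = (3/10)·14.9 + (4.9/10)·20.7 + (29.7/10)·28.8 = 100 m³/s.

Q ≈ 100 m³/s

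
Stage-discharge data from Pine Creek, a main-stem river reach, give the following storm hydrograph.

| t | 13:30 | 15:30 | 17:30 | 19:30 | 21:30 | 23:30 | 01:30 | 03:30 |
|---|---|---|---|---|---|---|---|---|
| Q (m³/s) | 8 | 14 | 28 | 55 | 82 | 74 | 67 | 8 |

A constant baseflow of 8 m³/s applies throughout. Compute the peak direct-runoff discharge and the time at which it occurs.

Subtracting baseflow gives direct-runoff ordinates: 0.0, 6.0, 20.0, 47.0, 74.0, 66.0, 59.0, 0.0 m³/s.
The maximum is 74.0 m³/s, occurring at the reading for t = 21:30.

Q_p = 74.0 m³/s at t = 21:30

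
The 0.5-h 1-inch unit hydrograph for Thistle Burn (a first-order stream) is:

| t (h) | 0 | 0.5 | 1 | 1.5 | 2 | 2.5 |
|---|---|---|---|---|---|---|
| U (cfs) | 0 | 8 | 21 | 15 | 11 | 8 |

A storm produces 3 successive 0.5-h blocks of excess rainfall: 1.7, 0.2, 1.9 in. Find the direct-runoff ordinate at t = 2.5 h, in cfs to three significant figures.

Q ≈ 44.3 cfs

By discrete convolution, Q_j = Σ (P_i / 1 in) · U_{j−i}.
At t = 2.5 h (j=5): Q = (1.7/1)·8 + (0.2/1)·11 + (1.9/1)·15 = 44.3 cfs.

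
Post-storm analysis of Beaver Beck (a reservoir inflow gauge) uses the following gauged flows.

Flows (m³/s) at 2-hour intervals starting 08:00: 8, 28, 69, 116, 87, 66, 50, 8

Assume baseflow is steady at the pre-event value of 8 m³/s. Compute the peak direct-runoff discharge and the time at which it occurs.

Subtracting baseflow gives direct-runoff ordinates: 0.0, 20.0, 61.0, 108.0, 79.0, 58.0, 42.0, 0.0 m³/s.
The maximum is 108.0 m³/s, occurring at the reading for t = 14:00.

Q_p = 108.0 m³/s at t = 14:00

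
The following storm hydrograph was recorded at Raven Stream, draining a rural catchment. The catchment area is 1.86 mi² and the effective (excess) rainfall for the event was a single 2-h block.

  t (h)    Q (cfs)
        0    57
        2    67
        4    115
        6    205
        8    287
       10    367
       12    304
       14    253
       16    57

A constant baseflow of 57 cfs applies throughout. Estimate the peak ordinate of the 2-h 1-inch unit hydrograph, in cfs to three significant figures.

U_p ≈ 155 cfs

Direct runoff: 0.0, 10.0, 58.0, 148.0, 230.0, 310.0, 247.0, 196.0, 0.0 cfs; ΣQ_DR = 1199 cfs, peak = 310.0 cfs.
Runoff depth d = ΣQ_DR·Δt / A = 1199 × 7200 / (1.86 mi²) = 1.998 in.
The 1-inch UH is the DRH scaled by (1 in)/d, so U_p = 310.0 × 1/1.998 = 155 cfs.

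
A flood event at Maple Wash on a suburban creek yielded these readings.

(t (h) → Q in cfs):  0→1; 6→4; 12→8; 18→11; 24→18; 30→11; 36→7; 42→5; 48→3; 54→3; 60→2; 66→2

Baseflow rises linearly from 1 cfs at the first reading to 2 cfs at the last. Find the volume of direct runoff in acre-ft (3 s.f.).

Direct-runoff ordinates (Q − Q_b): 0.00, 2.91, 6.82, 9.73, 16.64, 9.55, 5.45, 3.36, 1.27, 1.18, 0.09, 0.00 cfs.
ΣQ_DR = 57.00 cfs.
With Δt = 6 h = 21600 s, V = ΣQ_DR · Δt = 57.00 × 21600 = 1.23 × 10^6 ft³ = 28.3 acre-ft.

V ≈ 28.3 acre-ft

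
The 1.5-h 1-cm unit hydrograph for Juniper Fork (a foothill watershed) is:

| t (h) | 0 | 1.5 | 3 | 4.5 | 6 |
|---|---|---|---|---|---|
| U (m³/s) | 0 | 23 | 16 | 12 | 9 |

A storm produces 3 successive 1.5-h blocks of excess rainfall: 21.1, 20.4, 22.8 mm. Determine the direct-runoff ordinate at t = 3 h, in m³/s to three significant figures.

Q ≈ 80.7 m³/s

By discrete convolution, Q_j = Σ (P_i / 10 mm) · U_{j−i}.
At t = 3 h (j=2): Q = (21.1/10)·16 + (20.4/10)·23 + (22.8/10)·0 = 80.7 m³/s.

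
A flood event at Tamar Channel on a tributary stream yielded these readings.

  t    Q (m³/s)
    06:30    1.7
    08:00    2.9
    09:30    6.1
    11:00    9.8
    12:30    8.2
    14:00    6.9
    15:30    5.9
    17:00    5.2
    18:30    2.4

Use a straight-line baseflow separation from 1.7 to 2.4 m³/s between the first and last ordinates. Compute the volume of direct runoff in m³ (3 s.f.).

V ≈ 1.66 × 10^5 m³

Direct-runoff ordinates (Q − Q_b): 0.00, 1.11, 4.22, 7.84, 6.15, 4.76, 3.67, 2.89, 0.00 m³/s.
ΣQ_DR = 30.65 m³/s.
With Δt = 1.5 h = 5400 s, V = ΣQ_DR · Δt = 30.65 × 5400 = 1.66 × 10^5 m³.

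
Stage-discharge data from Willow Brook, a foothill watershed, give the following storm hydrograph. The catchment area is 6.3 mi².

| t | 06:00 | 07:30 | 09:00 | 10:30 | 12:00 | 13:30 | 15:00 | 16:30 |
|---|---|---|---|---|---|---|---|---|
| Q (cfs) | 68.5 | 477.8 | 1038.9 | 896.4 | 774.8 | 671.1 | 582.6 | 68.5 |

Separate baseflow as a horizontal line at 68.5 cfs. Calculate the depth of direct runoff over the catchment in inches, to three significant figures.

d ≈ 1.49 in

Direct runoff: 0.0, 409.3, 970.4, 827.9, 706.3, 602.6, 514.1, 0.0 cfs; ΣQ_DR = 4031 cfs.
V = ΣQ_DR · Δt = 4031 × 5400 s = 2.177 × 10^7 ft³.
Over A = 6.3 mi², depth = V / A = 1.49 in.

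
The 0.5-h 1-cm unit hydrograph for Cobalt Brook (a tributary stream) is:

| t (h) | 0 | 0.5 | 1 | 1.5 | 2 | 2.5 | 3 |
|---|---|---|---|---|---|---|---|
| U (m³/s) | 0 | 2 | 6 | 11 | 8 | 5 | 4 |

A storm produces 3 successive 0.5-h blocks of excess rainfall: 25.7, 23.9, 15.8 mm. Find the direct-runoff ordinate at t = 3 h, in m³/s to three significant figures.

Q ≈ 34.9 m³/s

By discrete convolution, Q_j = Σ (P_i / 10 mm) · U_{j−i}.
At t = 3 h (j=6): Q = (25.7/10)·4 + (23.9/10)·5 + (15.8/10)·8 = 34.9 m³/s.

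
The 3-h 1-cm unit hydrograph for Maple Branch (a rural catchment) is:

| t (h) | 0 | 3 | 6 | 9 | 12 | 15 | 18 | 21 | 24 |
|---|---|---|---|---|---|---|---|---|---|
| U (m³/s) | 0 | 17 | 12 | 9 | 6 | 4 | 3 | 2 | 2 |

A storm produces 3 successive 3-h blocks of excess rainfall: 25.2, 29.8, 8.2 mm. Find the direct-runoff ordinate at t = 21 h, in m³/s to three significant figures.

Q ≈ 17.3 m³/s

By discrete convolution, Q_j = Σ (P_i / 10 mm) · U_{j−i}.
At t = 21 h (j=7): Q = (25.2/10)·2 + (29.8/10)·3 + (8.2/10)·4 = 17.3 m³/s.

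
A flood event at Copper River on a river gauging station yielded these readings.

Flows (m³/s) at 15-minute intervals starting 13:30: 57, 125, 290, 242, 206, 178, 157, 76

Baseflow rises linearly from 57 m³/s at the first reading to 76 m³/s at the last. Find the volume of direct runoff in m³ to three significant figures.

V ≈ 7.19 × 10^5 m³

Direct-runoff ordinates (Q − Q_b): 0.00, 65.29, 227.57, 176.86, 138.14, 107.43, 83.71, 0.00 m³/s.
ΣQ_DR = 799.0 m³/s.
With Δt = 0.25 h = 900 s, V = ΣQ_DR · Δt = 799.0 × 900 = 7.19 × 10^5 m³.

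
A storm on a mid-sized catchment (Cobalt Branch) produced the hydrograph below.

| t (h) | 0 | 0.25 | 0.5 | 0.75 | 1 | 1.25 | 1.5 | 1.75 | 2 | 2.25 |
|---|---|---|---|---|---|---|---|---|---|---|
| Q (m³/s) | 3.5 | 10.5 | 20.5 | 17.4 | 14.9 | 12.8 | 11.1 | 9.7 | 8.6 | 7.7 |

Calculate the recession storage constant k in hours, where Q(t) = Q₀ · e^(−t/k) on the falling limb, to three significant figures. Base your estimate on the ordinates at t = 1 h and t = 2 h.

On the falling limb, Q drops from 14.9 to 8.6 m³/s between t = 1 h and t = 2 h (Δt = 1 h).
k = −Δt / ln(Q₂/Q₁) = −1 / ln(8.6/14.9) = 1.82 h.

k ≈ 1.82 h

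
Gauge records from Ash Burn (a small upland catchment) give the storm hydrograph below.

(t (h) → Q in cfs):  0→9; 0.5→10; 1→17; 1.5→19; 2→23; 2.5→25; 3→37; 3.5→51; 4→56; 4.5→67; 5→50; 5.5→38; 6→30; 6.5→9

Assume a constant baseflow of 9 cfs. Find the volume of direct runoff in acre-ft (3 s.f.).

V ≈ 13.0 acre-ft

Direct-runoff ordinates (Q − Q_b): 0.0, 1.0, 8.0, 10.0, 14.0, 16.0, 28.0, 42.0, 47.0, 58.0, 41.0, 29.0, 21.0, 0.0 cfs.
ΣQ_DR = 315.0 cfs.
With Δt = 0.5 h = 1800 s, V = ΣQ_DR · Δt = 315.0 × 1800 = 5.67 × 10^5 ft³ = 13.0 acre-ft.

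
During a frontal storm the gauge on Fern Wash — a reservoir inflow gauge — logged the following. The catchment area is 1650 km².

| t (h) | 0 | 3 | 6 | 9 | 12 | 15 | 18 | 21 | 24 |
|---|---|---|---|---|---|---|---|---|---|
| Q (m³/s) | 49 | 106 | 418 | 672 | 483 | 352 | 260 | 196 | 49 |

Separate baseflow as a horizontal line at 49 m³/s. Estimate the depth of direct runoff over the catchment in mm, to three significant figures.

d ≈ 14.0 mm

Direct runoff: 0.0, 57.0, 369.0, 623.0, 434.0, 303.0, 211.0, 147.0, 0.0 m³/s; ΣQ_DR = 2144 m³/s.
V = ΣQ_DR · Δt = 2144 × 10800 s = 2.316 × 10^7 m³.
Over A = 1650 km², depth = V / A = 14.0 mm.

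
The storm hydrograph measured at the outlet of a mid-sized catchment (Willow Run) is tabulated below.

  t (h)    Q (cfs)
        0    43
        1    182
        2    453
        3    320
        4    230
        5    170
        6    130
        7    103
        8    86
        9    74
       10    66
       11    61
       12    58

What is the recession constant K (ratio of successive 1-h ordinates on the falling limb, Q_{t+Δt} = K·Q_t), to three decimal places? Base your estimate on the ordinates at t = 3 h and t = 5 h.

Using the recession-limb readings at t = 3 h and t = 5 h: Q falls from 320 to 170 cfs over 2 intervals.
K = (Q₂/Q₁)^(1/2) = (170/320)^(1/2) = 0.729.

K ≈ 0.729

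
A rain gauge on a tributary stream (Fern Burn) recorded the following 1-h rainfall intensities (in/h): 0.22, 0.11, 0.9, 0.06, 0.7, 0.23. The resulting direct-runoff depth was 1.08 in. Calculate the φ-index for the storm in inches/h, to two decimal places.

φ ≈ 0.26 in/h

Only the 2 blocks with intensity above φ contribute runoff: 0.9, 0.7 in/h.
Σ(I−φ)·Δt = d  ⇒  (0.9+0.7 − 2φ)·1 = 1.08
φ = (1.600 − 1.08/1) / 2 = 0.26 in/h.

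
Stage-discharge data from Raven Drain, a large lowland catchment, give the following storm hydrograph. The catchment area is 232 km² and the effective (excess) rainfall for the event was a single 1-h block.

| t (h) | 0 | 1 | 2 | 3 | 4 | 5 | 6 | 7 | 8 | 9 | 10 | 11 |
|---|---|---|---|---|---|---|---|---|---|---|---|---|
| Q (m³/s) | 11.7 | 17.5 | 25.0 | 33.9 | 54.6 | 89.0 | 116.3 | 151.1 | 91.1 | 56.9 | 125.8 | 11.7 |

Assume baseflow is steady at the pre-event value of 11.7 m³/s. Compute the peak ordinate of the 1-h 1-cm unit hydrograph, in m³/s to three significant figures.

Direct runoff: 0.0, 5.8, 13.3, 22.2, 42.9, 77.3, 104.6, 139.4, 79.4, 45.2, 114.1, 0.0 m³/s; ΣQ_DR = 644.2 m³/s, peak = 139.4 m³/s.
Runoff depth d = ΣQ_DR·Δt / A = 644.2 × 3600 / (232 km²) = 9.996 mm.
The 1-cm UH is the DRH scaled by (10 mm)/d, so U_p = 139.4 × 10/9.996 = 139 m³/s.

U_p ≈ 139 m³/s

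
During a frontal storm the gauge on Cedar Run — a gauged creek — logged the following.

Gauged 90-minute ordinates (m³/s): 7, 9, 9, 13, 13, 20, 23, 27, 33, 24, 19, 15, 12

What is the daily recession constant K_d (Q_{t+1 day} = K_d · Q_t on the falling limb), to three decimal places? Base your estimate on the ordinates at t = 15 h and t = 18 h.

K_d ≈ 0.025

Between t = 15 h and t = 18 h the flow falls from 19 to 12 m³/s over 2×1.5 h = 3 h.
Per-interval ratio K = (12/19)^(1/2) = 0.7947; K_d = K^(24/1.5) = 0.025.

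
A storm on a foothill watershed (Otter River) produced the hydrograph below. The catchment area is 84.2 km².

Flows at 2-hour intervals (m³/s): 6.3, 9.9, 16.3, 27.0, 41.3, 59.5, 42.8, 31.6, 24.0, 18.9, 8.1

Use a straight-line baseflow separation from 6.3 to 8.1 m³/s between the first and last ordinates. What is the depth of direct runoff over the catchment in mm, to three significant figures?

Direct runoff: 0.00, 3.42, 9.64, 20.16, 34.28, 52.30, 35.42, 24.04, 16.26, 10.98, 0.00 m³/s; ΣQ_DR = 206.5 m³/s.
V = ΣQ_DR · Δt = 206.5 × 7200 s = 1.487 × 10^6 m³.
Over A = 84.2 km², depth = V / A = 17.7 mm.

d ≈ 17.7 mm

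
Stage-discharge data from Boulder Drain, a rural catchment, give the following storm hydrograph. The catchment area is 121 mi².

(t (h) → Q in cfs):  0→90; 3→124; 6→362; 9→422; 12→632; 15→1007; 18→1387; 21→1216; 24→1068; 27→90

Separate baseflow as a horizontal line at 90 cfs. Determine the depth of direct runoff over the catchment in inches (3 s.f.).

d ≈ 0.211 in

Direct runoff: 0.0, 34.0, 272.0, 332.0, 542.0, 917.0, 1297.0, 1126.0, 978.0, 0.0 cfs; ΣQ_DR = 5498 cfs.
V = ΣQ_DR · Δt = 5498 × 10800 s = 5.938 × 10^7 ft³.
Over A = 121 mi², depth = V / A = 0.211 in.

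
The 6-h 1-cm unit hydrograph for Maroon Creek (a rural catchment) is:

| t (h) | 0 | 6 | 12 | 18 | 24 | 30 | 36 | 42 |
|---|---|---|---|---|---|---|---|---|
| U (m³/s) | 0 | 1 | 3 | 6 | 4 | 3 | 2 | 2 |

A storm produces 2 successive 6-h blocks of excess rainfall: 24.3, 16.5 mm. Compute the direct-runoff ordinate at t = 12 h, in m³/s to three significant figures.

By discrete convolution, Q_j = Σ (P_i / 10 mm) · U_{j−i}.
At t = 12 h (j=2): Q = (24.3/10)·3 + (16.5/10)·1 = 8.94 m³/s.

Q ≈ 8.94 m³/s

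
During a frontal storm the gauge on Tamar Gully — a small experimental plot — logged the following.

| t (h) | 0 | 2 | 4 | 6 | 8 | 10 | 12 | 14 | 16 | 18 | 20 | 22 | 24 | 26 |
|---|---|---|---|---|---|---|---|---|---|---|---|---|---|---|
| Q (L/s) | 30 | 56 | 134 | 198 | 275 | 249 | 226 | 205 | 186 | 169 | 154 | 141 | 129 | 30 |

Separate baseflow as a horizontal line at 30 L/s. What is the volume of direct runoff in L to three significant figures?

Direct-runoff ordinates (Q − Q_b): 0.0, 26.0, 104.0, 168.0, 245.0, 219.0, 196.0, 175.0, 156.0, 139.0, 124.0, 111.0, 99.0, 0.0 L/s.
ΣQ_DR = 1762 L/s.
With Δt = 2 h = 7200 s, V = ΣQ_DR · Δt = 1762 × 7200 = 1.27 × 10^7 L.

V ≈ 1.27 × 10^7 L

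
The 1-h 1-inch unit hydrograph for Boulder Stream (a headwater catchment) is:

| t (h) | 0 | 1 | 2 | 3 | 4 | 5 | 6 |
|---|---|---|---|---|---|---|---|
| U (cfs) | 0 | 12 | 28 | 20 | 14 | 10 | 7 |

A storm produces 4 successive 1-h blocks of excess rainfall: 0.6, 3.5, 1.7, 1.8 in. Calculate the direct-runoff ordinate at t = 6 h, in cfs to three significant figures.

By discrete convolution, Q_j = Σ (P_i / 1 in) · U_{j−i}.
At t = 6 h (j=6): Q = (0.6/1)·7 + (3.5/1)·10 + (1.7/1)·14 + (1.8/1)·20 = 99.0 cfs.

Q ≈ 99.0 cfs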